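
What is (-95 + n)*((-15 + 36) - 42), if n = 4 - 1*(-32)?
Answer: 1239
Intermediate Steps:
n = 36 (n = 4 + 32 = 36)
(-95 + n)*((-15 + 36) - 42) = (-95 + 36)*((-15 + 36) - 42) = -59*(21 - 42) = -59*(-21) = 1239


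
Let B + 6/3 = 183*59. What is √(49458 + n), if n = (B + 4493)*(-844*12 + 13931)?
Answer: √58189722 ≈ 7628.2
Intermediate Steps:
B = 10795 (B = -2 + 183*59 = -2 + 10797 = 10795)
n = 58140264 (n = (10795 + 4493)*(-844*12 + 13931) = 15288*(-10128 + 13931) = 15288*3803 = 58140264)
√(49458 + n) = √(49458 + 58140264) = √58189722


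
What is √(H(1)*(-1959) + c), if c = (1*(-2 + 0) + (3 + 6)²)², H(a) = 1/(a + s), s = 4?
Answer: √146230/5 ≈ 76.480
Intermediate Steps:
H(a) = 1/(4 + a) (H(a) = 1/(a + 4) = 1/(4 + a))
c = 6241 (c = (1*(-2) + 9²)² = (-2 + 81)² = 79² = 6241)
√(H(1)*(-1959) + c) = √(-1959/(4 + 1) + 6241) = √(-1959/5 + 6241) = √(29246/5) = √146230/5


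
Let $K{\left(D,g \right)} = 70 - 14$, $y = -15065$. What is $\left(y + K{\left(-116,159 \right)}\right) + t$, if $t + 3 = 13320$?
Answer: $-1692$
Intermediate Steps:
$t = 13317$ ($t = -3 + 13320 = 13317$)
$K{\left(D,g \right)} = 56$
$\left(y + K{\left(-116,159 \right)}\right) + t = \left(-15065 + 56\right) + 13317 = -15009 + 13317 = -1692$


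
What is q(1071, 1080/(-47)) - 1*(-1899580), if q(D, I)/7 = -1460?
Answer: 1889360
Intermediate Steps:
q(D, I) = -10220 (q(D, I) = 7*(-1460) = -10220)
q(1071, 1080/(-47)) - 1*(-1899580) = -10220 - 1*(-1899580) = -10220 + 1899580 = 1889360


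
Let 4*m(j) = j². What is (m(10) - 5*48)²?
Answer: 46225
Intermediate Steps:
m(j) = j²/4
(m(10) - 5*48)² = ((¼)*10² - 5*48)² = ((¼)*100 - 240)² = (25 - 240)² = (-215)² = 46225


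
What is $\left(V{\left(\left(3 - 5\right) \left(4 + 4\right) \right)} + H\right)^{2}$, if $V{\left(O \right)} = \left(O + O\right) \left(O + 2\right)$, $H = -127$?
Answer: $103041$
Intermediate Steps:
$V{\left(O \right)} = 2 O \left(2 + O\right)$
$\left(V{\left(\left(3 - 5\right) \left(4 + 4\right) \right)} + H\right)^{2} = \left(2 \left(3 - 5\right) \left(4 + 4\right) \left(2 + \left(3 - 5\right) \left(4 + 4\right)\right) - 127\right)^{2} = \left(2 \left(\left(-2\right) 8\right) \left(2 - 16\right) - 127\right)^{2} = \left(2 \left(-16\right) \left(2 - 16\right) - 127\right)^{2} = \left(2 \left(-16\right) \left(-14\right) - 127\right)^{2} = \left(448 - 127\right)^{2} = 321^{2} = 103041$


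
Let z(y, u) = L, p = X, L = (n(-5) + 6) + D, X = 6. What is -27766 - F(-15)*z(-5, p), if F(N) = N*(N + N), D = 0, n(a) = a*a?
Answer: -41716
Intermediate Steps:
n(a) = a**2
F(N) = 2*N**2 (F(N) = N*(2*N) = 2*N**2)
L = 31 (L = ((-5)**2 + 6) + 0 = (25 + 6) + 0 = 31 + 0 = 31)
p = 6
z(y, u) = 31
-27766 - F(-15)*z(-5, p) = -27766 - 2*(-15)**2*31 = -27766 - 2*225*31 = -27766 - 450*31 = -27766 - 1*13950 = -27766 - 13950 = -41716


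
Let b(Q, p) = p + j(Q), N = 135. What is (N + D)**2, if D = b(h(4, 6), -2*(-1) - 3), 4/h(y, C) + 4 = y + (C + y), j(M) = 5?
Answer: 19321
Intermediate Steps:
h(y, C) = 4/(-4 + C + 2*y) (h(y, C) = 4/(-4 + (y + (C + y))) = 4/(-4 + (C + 2*y)) = 4/(-4 + C + 2*y))
b(Q, p) = 5 + p (b(Q, p) = p + 5 = 5 + p)
D = 4 (D = 5 + (-2*(-1) - 3) = 5 + (2 - 3) = 5 - 1 = 4)
(N + D)**2 = (135 + 4)**2 = 139**2 = 19321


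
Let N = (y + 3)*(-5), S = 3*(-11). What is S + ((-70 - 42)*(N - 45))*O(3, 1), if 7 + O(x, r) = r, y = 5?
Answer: -57153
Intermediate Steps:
O(x, r) = -7 + r
S = -33
N = -40 (N = (5 + 3)*(-5) = 8*(-5) = -40)
S + ((-70 - 42)*(N - 45))*O(3, 1) = -33 + ((-70 - 42)*(-40 - 45))*(-7 + 1) = -33 - 112*(-85)*(-6) = -33 + 9520*(-6) = -33 - 57120 = -57153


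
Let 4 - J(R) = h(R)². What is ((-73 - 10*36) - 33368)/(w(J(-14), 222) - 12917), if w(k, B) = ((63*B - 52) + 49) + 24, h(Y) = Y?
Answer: -33801/1090 ≈ -31.010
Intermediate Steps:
J(R) = 4 - R²
w(k, B) = 21 + 63*B (w(k, B) = ((-52 + 63*B) + 49) + 24 = (-3 + 63*B) + 24 = 21 + 63*B)
((-73 - 10*36) - 33368)/(w(J(-14), 222) - 12917) = ((-73 - 10*36) - 33368)/((21 + 63*222) - 12917) = ((-73 - 360) - 33368)/((21 + 13986) - 12917) = (-433 - 33368)/(14007 - 12917) = -33801/1090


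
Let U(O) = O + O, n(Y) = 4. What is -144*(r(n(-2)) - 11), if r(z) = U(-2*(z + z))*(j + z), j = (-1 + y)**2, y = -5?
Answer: 185904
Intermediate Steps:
j = 36 (j = (-1 - 5)**2 = (-6)**2 = 36)
U(O) = 2*O
r(z) = -8*z*(36 + z) (r(z) = (2*(-2*(z + z)))*(36 + z) = (2*(-4*z))*(36 + z) = (-8*z)*(36 + z) = -8*z*(36 + z))
-144*(r(n(-2)) - 11) = -144*(-8*4*(36 + 4) - 11) = -144*(-8*4*40 - 11) = -144*(-1280 - 11) = -144*(-1291) = 185904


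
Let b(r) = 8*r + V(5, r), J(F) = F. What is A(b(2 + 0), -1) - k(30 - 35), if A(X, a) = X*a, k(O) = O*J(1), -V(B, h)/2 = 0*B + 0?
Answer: -11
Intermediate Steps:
V(B, h) = 0 (V(B, h) = -2*(0*B + 0) = -2*(0 + 0) = -2*0 = 0)
b(r) = 8*r (b(r) = 8*r + 0 = 8*r)
k(O) = O (k(O) = O*1 = O)
A(b(2 + 0), -1) - k(30 - 35) = (8*(2 + 0))*(-1) - (30 - 35) = (8*2)*(-1) - 1*(-5) = 16*(-1) + 5 = -16 + 5 = -11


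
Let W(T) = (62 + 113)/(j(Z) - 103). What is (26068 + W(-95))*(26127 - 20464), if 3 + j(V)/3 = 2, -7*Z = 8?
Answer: 15647055879/106 ≈ 1.4761e+8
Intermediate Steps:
Z = -8/7 (Z = -⅐*8 = -8/7 ≈ -1.1429)
j(V) = -3 (j(V) = -9 + 3*2 = -9 + 6 = -3)
W(T) = -175/106 (W(T) = (62 + 113)/(-3 - 103) = 175/(-106) = 175*(-1/106) = -175/106)
(26068 + W(-95))*(26127 - 20464) = (26068 - 175/106)*(26127 - 20464) = (2763033/106)*5663 = 15647055879/106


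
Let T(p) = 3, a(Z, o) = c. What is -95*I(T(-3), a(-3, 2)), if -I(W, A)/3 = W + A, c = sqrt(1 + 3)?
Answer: 1425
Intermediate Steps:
c = 2 (c = sqrt(4) = 2)
a(Z, o) = 2
I(W, A) = -3*A - 3*W (I(W, A) = -3*(W + A) = -3*(A + W) = -3*A - 3*W)
-95*I(T(-3), a(-3, 2)) = -95*(-3*2 - 3*3) = -95*(-6 - 9) = -95*(-15) = 1425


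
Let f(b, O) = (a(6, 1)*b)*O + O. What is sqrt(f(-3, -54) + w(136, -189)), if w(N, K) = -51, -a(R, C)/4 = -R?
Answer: sqrt(3783) ≈ 61.506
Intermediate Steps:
a(R, C) = 4*R (a(R, C) = -(-4)*R = 4*R)
f(b, O) = O + 24*O*b (f(b, O) = ((4*6)*b)*O + O = (24*b)*O + O = 24*O*b + O = O + 24*O*b)
sqrt(f(-3, -54) + w(136, -189)) = sqrt(-54*(1 + 24*(-3)) - 51) = sqrt(-54*(1 - 72) - 51) = sqrt(-54*(-71) - 51) = sqrt(3834 - 51) = sqrt(3783)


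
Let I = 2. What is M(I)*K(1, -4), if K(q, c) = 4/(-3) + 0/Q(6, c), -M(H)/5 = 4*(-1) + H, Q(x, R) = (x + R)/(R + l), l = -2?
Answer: -40/3 ≈ -13.333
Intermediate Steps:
Q(x, R) = (R + x)/(-2 + R) (Q(x, R) = (x + R)/(R - 2) = (R + x)/(-2 + R))
M(H) = 20 - 5*H (M(H) = -5*(4*(-1) + H) = -5*(-4 + H) = 20 - 5*H)
K(q, c) = -4/3 (K(q, c) = 4/(-3) + 0/(((c + 6)/(-2 + c))) = 4*(-1/3) + 0/(((6 + c)/(-2 + c))) = -4/3 + 0*((-2 + c)/(6 + c)) = -4/3 + 0 = -4/3)
M(I)*K(1, -4) = (20 - 5*2)*(-4/3) = (20 - 10)*(-4/3) = 10*(-4/3) = -40/3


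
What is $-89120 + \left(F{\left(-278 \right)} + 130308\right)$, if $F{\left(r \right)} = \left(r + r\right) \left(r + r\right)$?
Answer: $350324$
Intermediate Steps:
$F{\left(r \right)} = 4 r^{2}$ ($F{\left(r \right)} = 2 r 2 r = 4 r^{2}$)
$-89120 + \left(F{\left(-278 \right)} + 130308\right) = -89120 + \left(4 \left(-278\right)^{2} + 130308\right) = -89120 + \left(4 \cdot 77284 + 130308\right) = -89120 + \left(309136 + 130308\right) = -89120 + 439444 = 350324$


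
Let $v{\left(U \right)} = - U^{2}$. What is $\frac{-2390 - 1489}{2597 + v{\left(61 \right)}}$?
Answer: $\frac{3879}{1124} \approx 3.4511$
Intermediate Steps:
$\frac{-2390 - 1489}{2597 + v{\left(61 \right)}} = \frac{-2390 - 1489}{2597 - 61^{2}} = - \frac{3879}{2597 - 3721} = - \frac{3879}{-1124} = \left(-3879\right) \left(- \frac{1}{1124}\right) = \frac{3879}{1124}$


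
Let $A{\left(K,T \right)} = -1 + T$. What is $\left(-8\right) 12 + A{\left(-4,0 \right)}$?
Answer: $-97$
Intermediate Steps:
$\left(-8\right) 12 + A{\left(-4,0 \right)} = \left(-8\right) 12 + \left(-1 + 0\right) = -96 - 1 = -97$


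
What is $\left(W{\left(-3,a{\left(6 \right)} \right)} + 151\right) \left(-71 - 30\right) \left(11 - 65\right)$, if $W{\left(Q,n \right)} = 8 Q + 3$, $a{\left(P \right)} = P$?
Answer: $709020$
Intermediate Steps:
$W{\left(Q,n \right)} = 3 + 8 Q$
$\left(W{\left(-3,a{\left(6 \right)} \right)} + 151\right) \left(-71 - 30\right) \left(11 - 65\right) = \left(\left(3 + 8 \left(-3\right)\right) + 151\right) \left(-71 - 30\right) \left(11 - 65\right) = \left(\left(3 - 24\right) + 151\right) \left(\left(-101\right) \left(-54\right)\right) = \left(-21 + 151\right) 5454 = 130 \cdot 5454 = 709020$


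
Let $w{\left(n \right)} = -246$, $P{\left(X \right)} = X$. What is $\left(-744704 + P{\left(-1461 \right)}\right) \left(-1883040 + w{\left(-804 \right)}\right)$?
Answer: $1405242098190$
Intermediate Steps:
$\left(-744704 + P{\left(-1461 \right)}\right) \left(-1883040 + w{\left(-804 \right)}\right) = \left(-744704 - 1461\right) \left(-1883040 - 246\right) = \left(-746165\right) \left(-1883286\right) = 1405242098190$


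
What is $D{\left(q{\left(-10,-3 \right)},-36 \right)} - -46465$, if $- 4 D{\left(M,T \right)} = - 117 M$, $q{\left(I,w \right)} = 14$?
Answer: $\frac{93749}{2} \approx 46875.0$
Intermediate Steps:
$D{\left(M,T \right)} = \frac{117 M}{4}$ ($D{\left(M,T \right)} = - \frac{\left(-117\right) M}{4} = \frac{117 M}{4}$)
$D{\left(q{\left(-10,-3 \right)},-36 \right)} - -46465 = \frac{117}{4} \cdot 14 - -46465 = \frac{819}{2} + 46465 = \frac{93749}{2}$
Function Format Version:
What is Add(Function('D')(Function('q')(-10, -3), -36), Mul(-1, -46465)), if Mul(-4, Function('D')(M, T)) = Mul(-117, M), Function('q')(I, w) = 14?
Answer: Rational(93749, 2) ≈ 46875.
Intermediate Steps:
Function('D')(M, T) = Mul(Rational(117, 4), M) (Function('D')(M, T) = Mul(Rational(-1, 4), Mul(-117, M)) = Mul(Rational(117, 4), M))
Add(Function('D')(Function('q')(-10, -3), -36), Mul(-1, -46465)) = Add(Mul(Rational(117, 4), 14), Mul(-1, -46465)) = Add(Rational(819, 2), 46465) = Rational(93749, 2)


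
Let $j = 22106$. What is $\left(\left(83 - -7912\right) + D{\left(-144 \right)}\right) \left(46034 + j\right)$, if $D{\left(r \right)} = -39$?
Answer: $542121840$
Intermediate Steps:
$\left(\left(83 - -7912\right) + D{\left(-144 \right)}\right) \left(46034 + j\right) = \left(\left(83 - -7912\right) - 39\right) \left(46034 + 22106\right) = \left(\left(83 + 7912\right) - 39\right) 68140 = \left(7995 - 39\right) 68140 = 7956 \cdot 68140 = 542121840$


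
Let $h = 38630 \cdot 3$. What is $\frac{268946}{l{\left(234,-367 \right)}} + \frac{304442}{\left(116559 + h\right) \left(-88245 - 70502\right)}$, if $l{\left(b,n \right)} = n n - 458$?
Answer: $\frac{9924222900457136}{4953201942306093} \approx 2.0036$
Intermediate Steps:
$h = 115890$
$l{\left(b,n \right)} = -458 + n^{2}$ ($l{\left(b,n \right)} = n^{2} - 458 = -458 + n^{2}$)
$\frac{268946}{l{\left(234,-367 \right)}} + \frac{304442}{\left(116559 + h\right) \left(-88245 - 70502\right)} = \frac{268946}{-458 + \left(-367\right)^{2}} + \frac{304442}{\left(116559 + 115890\right) \left(-88245 - 70502\right)} = \frac{268946}{-458 + 134689} + \frac{304442}{232449 \left(-158747\right)} = \frac{268946}{134231} + \frac{304442}{-36900581403} = 268946 \cdot \frac{1}{134231} + 304442 \left(- \frac{1}{36900581403}\right) = \frac{268946}{134231} - \frac{304442}{36900581403} = \frac{9924222900457136}{4953201942306093}$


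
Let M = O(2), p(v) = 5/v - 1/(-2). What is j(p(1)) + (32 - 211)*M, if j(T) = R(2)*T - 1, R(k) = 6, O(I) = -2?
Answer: 390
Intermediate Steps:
p(v) = 1/2 + 5/v (p(v) = 5/v - 1*(-1/2) = 5/v + 1/2 = 1/2 + 5/v)
M = -2
j(T) = -1 + 6*T (j(T) = 6*T - 1 = -1 + 6*T)
j(p(1)) + (32 - 211)*M = (-1 + 6*((1/2)*(10 + 1)/1)) + (32 - 211)*(-2) = (-1 + 6*((1/2)*1*11)) - 179*(-2) = (-1 + 6*(11/2)) + 358 = (-1 + 33) + 358 = 32 + 358 = 390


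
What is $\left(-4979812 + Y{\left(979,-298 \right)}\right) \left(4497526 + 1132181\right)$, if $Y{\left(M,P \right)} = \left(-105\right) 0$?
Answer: $-28034882475084$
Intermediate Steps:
$Y{\left(M,P \right)} = 0$
$\left(-4979812 + Y{\left(979,-298 \right)}\right) \left(4497526 + 1132181\right) = \left(-4979812 + 0\right) \left(4497526 + 1132181\right) = \left(-4979812\right) 5629707 = -28034882475084$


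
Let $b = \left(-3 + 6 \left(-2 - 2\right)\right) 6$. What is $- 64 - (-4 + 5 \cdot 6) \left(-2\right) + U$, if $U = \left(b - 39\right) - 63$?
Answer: $-3592$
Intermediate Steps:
$b = -162$ ($b = \left(-3 + 6 \left(-4\right)\right) 6 = \left(-3 - 24\right) 6 = \left(-27\right) 6 = -162$)
$U = -264$ ($U = \left(-162 - 39\right) - 63 = -201 - 63 = -264$)
$- 64 - (-4 + 5 \cdot 6) \left(-2\right) + U = - 64 - (-4 + 5 \cdot 6) \left(-2\right) - 264 = - 64 - (-4 + 30) \left(-2\right) - 264 = - 64 \left(-1\right) 26 \left(-2\right) - 264 = - 64 \left(\left(-26\right) \left(-2\right)\right) - 264 = \left(-64\right) 52 - 264 = -3328 - 264 = -3592$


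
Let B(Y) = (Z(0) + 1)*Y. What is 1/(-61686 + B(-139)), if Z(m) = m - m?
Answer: -1/61825 ≈ -1.6175e-5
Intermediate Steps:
Z(m) = 0
B(Y) = Y (B(Y) = (0 + 1)*Y = 1*Y = Y)
1/(-61686 + B(-139)) = 1/(-61686 - 139) = 1/(-61825) = -1/61825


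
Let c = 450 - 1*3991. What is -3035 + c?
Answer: -6576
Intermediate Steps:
c = -3541 (c = 450 - 3991 = -3541)
-3035 + c = -3035 - 3541 = -6576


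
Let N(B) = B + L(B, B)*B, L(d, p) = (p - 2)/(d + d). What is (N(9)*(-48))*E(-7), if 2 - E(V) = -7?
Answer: -5400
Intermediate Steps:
L(d, p) = (-2 + p)/(2*d) (L(d, p) = (-2 + p)/((2*d)) = (-2 + p)*(1/(2*d)) = (-2 + p)/(2*d))
E(V) = 9 (E(V) = 2 - 1*(-7) = 2 + 7 = 9)
N(B) = -1 + 3*B/2 (N(B) = B + ((-2 + B)/(2*B))*B = B + (-1 + B/2) = -1 + 3*B/2)
(N(9)*(-48))*E(-7) = ((-1 + (3/2)*9)*(-48))*9 = ((-1 + 27/2)*(-48))*9 = ((25/2)*(-48))*9 = -600*9 = -5400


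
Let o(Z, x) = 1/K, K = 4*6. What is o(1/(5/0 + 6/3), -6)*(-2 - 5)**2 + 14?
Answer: 385/24 ≈ 16.042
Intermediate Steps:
K = 24
o(Z, x) = 1/24
o(1/(5/0 + 6/3), -6)*(-2 - 5)**2 + 14 = (-2 - 5)**2/24 + 14 = (1/24)*(-7)**2 + 14 = (1/24)*49 + 14 = 49/24 + 14 = 385/24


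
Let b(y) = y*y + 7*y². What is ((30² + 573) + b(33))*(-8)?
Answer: -81480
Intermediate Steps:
b(y) = 8*y² (b(y) = y² + 7*y² = 8*y²)
((30² + 573) + b(33))*(-8) = ((30² + 573) + 8*33²)*(-8) = ((900 + 573) + 8*1089)*(-8) = (1473 + 8712)*(-8) = 10185*(-8) = -81480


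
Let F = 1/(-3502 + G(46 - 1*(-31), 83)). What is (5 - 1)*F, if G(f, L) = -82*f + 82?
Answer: -2/4867 ≈ -0.00041093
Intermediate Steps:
G(f, L) = 82 - 82*f
F = -1/9734 (F = 1/(-3502 + (82 - 82*(46 - 1*(-31)))) = 1/(-3502 + (82 - 82*(46 + 31))) = 1/(-3502 + (82 - 82*77)) = 1/(-3502 + (82 - 6314)) = 1/(-3502 - 6232) = 1/(-9734) = -1/9734 ≈ -0.00010273)
(5 - 1)*F = (5 - 1)*(-1/9734) = 4*(-1/9734) = -2/4867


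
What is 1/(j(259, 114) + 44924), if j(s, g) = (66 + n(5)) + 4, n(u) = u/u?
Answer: 1/44995 ≈ 2.2225e-5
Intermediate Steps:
n(u) = 1
j(s, g) = 71 (j(s, g) = (66 + 1) + 4 = 67 + 4 = 71)
1/(j(259, 114) + 44924) = 1/(71 + 44924) = 1/44995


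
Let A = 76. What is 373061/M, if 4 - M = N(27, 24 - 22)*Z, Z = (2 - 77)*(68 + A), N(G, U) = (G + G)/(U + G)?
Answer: 10818769/583316 ≈ 18.547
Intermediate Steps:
N(G, U) = 2*G/(G + U) (N(G, U) = (2*G)/(G + U) = 2*G/(G + U))
Z = -10800 (Z = (2 - 77)*(68 + 76) = -75*144 = -10800)
M = 583316/29 (M = 4 - 2*27/(27 + (24 - 22))*(-10800) = 4 - 2*27/(27 + 2)*(-10800) = 4 - 2*27/29*(-10800) = 4 - 2*27*(1/29)*(-10800) = 4 - 54*(-10800)/29 = 4 - 1*(-583200/29) = 4 + 583200/29 = 583316/29 ≈ 20114.)
373061/M = 373061/(583316/29) = 373061*(29/583316) = 10818769/583316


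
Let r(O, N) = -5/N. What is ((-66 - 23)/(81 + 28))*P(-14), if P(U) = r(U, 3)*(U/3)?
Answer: -6230/981 ≈ -6.3507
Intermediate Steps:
P(U) = -5*U/9 (P(U) = (-5/3)*(U/3) = (-5*⅓)*(U*(⅓)) = -5*U/9)
((-66 - 23)/(81 + 28))*P(-14) = ((-66 - 23)/(81 + 28))*(-5/9*(-14)) = -89/109*(70/9) = -89*1/109*(70/9) = -89/109*70/9 = -6230/981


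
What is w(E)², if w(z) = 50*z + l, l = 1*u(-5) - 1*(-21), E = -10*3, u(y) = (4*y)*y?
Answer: 1901641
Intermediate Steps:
u(y) = 4*y²
E = -30
l = 121 (l = 1*(4*(-5)²) - 1*(-21) = 1*(4*25) + 21 = 1*100 + 21 = 100 + 21 = 121)
w(z) = 121 + 50*z (w(z) = 50*z + 121 = 121 + 50*z)
w(E)² = (121 + 50*(-30))² = (121 - 1500)² = (-1379)² = 1901641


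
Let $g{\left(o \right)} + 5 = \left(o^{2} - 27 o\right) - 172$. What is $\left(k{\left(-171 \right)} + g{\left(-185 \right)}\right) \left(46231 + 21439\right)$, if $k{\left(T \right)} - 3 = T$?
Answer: $2630671250$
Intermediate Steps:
$k{\left(T \right)} = 3 + T$
$g{\left(o \right)} = -177 + o^{2} - 27 o$ ($g{\left(o \right)} = -5 - \left(172 - o^{2} + 27 o\right) = -177 + o^{2} - 27 o$)
$\left(k{\left(-171 \right)} + g{\left(-185 \right)}\right) \left(46231 + 21439\right) = \left(\left(3 - 171\right) - \left(-4818 - 34225\right)\right) \left(46231 + 21439\right) = \left(-168 + \left(-177 + 34225 + 4995\right)\right) 67670 = \left(-168 + 39043\right) 67670 = 38875 \cdot 67670 = 2630671250$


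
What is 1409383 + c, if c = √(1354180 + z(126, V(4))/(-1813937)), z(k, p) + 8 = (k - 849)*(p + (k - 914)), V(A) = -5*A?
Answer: 1409383 + 14*√22733411837748773/1813937 ≈ 1.4105e+6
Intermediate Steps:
z(k, p) = -8 + (-849 + k)*(-914 + k + p) (z(k, p) = -8 + (k - 849)*(p + (k - 914)) = -8 + (-849 + k)*(p + (-914 + k)) = -8 + (-849 + k)*(-914 + k + p))
c = 14*√22733411837748773/1813937 (c = √(1354180 + (775978 + 126² - 1763*126 - (-4245)*4 + 126*(-5*4))/(-1813937)) = √(1354180 + (775978 + 15876 - 222138 - 849*(-20) + 126*(-20))*(-1/1813937)) = √(1354180 + (775978 + 15876 - 222138 + 16980 - 2520)*(-1/1813937)) = √(1354180 + 584176*(-1/1813937)) = √(1354180 - 584176/1813937) = √(2456396622484/1813937) = 14*√22733411837748773/1813937 ≈ 1163.7)
1409383 + c = 1409383 + 14*√22733411837748773/1813937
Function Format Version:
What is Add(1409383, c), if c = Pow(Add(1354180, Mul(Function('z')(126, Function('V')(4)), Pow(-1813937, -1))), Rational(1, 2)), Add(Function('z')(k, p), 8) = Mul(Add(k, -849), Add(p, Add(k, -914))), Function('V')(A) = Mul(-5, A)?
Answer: Add(1409383, Mul(Rational(14, 1813937), Pow(22733411837748773, Rational(1, 2)))) ≈ 1.4105e+6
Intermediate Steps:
Function('z')(k, p) = Add(-8, Mul(Add(-849, k), Add(-914, k, p))) (Function('z')(k, p) = Add(-8, Mul(Add(k, -849), Add(p, Add(k, -914)))) = Add(-8, Mul(Add(-849, k), Add(p, Add(-914, k)))) = Add(-8, Mul(Add(-849, k), Add(-914, k, p))))
c = Mul(Rational(14, 1813937), Pow(22733411837748773, Rational(1, 2))) (c = Pow(Add(1354180, Mul(Add(775978, Pow(126, 2), Mul(-1763, 126), Mul(-849, Mul(-5, 4)), Mul(126, Mul(-5, 4))), Pow(-1813937, -1))), Rational(1, 2)) = Pow(Add(1354180, Mul(Add(775978, 15876, -222138, Mul(-849, -20), Mul(126, -20)), Rational(-1, 1813937))), Rational(1, 2)) = Pow(Add(1354180, Mul(Add(775978, 15876, -222138, 16980, -2520), Rational(-1, 1813937))), Rational(1, 2)) = Pow(Add(1354180, Mul(584176, Rational(-1, 1813937))), Rational(1, 2)) = Pow(Add(1354180, Rational(-584176, 1813937)), Rational(1, 2)) = Pow(Rational(2456396622484, 1813937), Rational(1, 2)) = Mul(Rational(14, 1813937), Pow(22733411837748773, Rational(1, 2))) ≈ 1163.7)
Add(1409383, c) = Add(1409383, Mul(Rational(14, 1813937), Pow(22733411837748773, Rational(1, 2))))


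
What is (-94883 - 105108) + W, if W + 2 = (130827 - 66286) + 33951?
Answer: -101501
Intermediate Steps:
W = 98490 (W = -2 + ((130827 - 66286) + 33951) = -2 + (64541 + 33951) = -2 + 98492 = 98490)
(-94883 - 105108) + W = (-94883 - 105108) + 98490 = -199991 + 98490 = -101501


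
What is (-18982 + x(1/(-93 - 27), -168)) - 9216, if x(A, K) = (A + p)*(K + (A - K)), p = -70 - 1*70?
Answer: -406034399/14400 ≈ -28197.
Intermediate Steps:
p = -140 (p = -70 - 70 = -140)
x(A, K) = A*(-140 + A) (x(A, K) = (A - 140)*(K + (A - K)) = (-140 + A)*A = A*(-140 + A))
(-18982 + x(1/(-93 - 27), -168)) - 9216 = (-18982 + (-140 + 1/(-93 - 27))/(-93 - 27)) - 9216 = (-18982 + (-140 + 1/(-120))/(-120)) - 9216 = (-18982 - (-140 - 1/120)/120) - 9216 = (-18982 - 1/120*(-16801/120)) - 9216 = (-18982 + 16801/14400) - 9216 = -273323999/14400 - 9216 = -406034399/14400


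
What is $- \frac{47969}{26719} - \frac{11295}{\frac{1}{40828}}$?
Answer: $- \frac{12321527282909}{26719} \approx -4.6115 \cdot 10^{8}$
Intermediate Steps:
$- \frac{47969}{26719} - \frac{11295}{\frac{1}{40828}} = \left(-47969\right) \frac{1}{26719} - 11295 \frac{1}{\frac{1}{40828}} = - \frac{47969}{26719} - 461152260 = - \frac{12321527282909}{26719}$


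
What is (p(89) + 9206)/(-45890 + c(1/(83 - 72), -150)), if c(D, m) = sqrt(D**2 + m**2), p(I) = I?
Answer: -51612253550/254810221599 - 102245*sqrt(2722501)/254810221599 ≈ -0.20321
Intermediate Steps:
(p(89) + 9206)/(-45890 + c(1/(83 - 72), -150)) = (89 + 9206)/(-45890 + sqrt((1/(83 - 72))**2 + (-150)**2)) = 9295/(-45890 + sqrt((1/11)**2 + 22500)) = 9295/(-45890 + sqrt(1/121 + 22500)) = 9295/(-45890 + sqrt(2722501/121)) = 9295/(-45890 + sqrt(2722501)/11)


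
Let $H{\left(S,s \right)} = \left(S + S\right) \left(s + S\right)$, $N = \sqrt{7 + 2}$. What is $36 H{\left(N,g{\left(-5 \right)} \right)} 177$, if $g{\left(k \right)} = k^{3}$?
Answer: $-4664304$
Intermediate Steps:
$N = 3$ ($N = \sqrt{9} = 3$)
$H{\left(S,s \right)} = 2 S \left(S + s\right)$
$36 H{\left(N,g{\left(-5 \right)} \right)} 177 = 36 \cdot 2 \cdot 3 \left(3 + \left(-5\right)^{3}\right) 177 = 36 \cdot 2 \cdot 3 \left(3 - 125\right) 177 = 36 \cdot 2 \cdot 3 \left(-122\right) 177 = 36 \left(-732\right) 177 = \left(-26352\right) 177 = -4664304$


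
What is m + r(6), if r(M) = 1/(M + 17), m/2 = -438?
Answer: -20147/23 ≈ -875.96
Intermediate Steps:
m = -876 (m = 2*(-438) = -876)
r(M) = 1/(17 + M)
m + r(6) = -876 + 1/(17 + 6) = -876 + 1/23 = -20147/23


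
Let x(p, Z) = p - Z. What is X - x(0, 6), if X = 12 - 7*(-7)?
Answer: 67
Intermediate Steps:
X = 61 (X = 12 + 49 = 61)
X - x(0, 6) = 61 - (0 - 1*6) = 61 - (0 - 6) = 61 - 1*(-6) = 61 + 6 = 67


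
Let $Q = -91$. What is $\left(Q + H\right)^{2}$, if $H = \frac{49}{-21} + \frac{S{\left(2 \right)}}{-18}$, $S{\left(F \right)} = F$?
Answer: $\frac{707281}{81} \approx 8731.9$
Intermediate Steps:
$H = - \frac{22}{9}$ ($H = \frac{49}{-21} + \frac{2}{-18} = 49 \left(- \frac{1}{21}\right) + 2 \left(- \frac{1}{18}\right) = - \frac{7}{3} - \frac{1}{9} = - \frac{22}{9} \approx -2.4444$)
$\left(Q + H\right)^{2} = \left(-91 - \frac{22}{9}\right)^{2} = \left(- \frac{841}{9}\right)^{2} = \frac{707281}{81}$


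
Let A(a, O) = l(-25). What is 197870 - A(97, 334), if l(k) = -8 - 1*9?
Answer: 197887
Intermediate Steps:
l(k) = -17 (l(k) = -8 - 9 = -17)
A(a, O) = -17
197870 - A(97, 334) = 197870 - 1*(-17) = 197870 + 17 = 197887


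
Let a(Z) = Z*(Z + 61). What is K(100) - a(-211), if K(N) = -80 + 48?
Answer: -31682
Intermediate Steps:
K(N) = -32
a(Z) = Z*(61 + Z)
K(100) - a(-211) = -32 - (-211)*(61 - 211) = -32 - (-211)*(-150) = -32 - 1*31650 = -32 - 31650 = -31682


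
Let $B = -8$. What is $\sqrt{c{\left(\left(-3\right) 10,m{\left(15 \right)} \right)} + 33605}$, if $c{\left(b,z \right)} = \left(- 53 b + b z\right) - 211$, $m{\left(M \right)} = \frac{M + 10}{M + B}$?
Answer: $\frac{\sqrt{1708966}}{7} \approx 186.75$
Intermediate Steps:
$m{\left(M \right)} = \frac{10 + M}{-8 + M}$ ($m{\left(M \right)} = \frac{M + 10}{M - 8} = \frac{10 + M}{-8 + M}$)
$c{\left(b,z \right)} = -211 - 53 b + b z$
$\sqrt{c{\left(\left(-3\right) 10,m{\left(15 \right)} \right)} + 33605} = \sqrt{\left(-211 - 53 \left(\left(-3\right) 10\right) + \left(-3\right) 10 \frac{10 + 15}{-8 + 15}\right) + 33605} = \sqrt{\left(-211 - -1590 - 30 \cdot \frac{1}{7} \cdot 25\right) + 33605} = \sqrt{\left(-211 + 1590 - 30 \cdot \frac{1}{7} \cdot 25\right) + 33605} = \sqrt{\left(-211 + 1590 - \frac{750}{7}\right) + 33605} = \sqrt{\frac{8903}{7} + 33605} = \sqrt{\frac{244138}{7}} = \frac{\sqrt{1708966}}{7}$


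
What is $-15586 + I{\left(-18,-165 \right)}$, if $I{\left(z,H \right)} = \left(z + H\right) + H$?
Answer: $-15934$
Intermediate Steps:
$I{\left(z,H \right)} = z + 2 H$ ($I{\left(z,H \right)} = \left(H + z\right) + H = z + 2 H$)
$-15586 + I{\left(-18,-165 \right)} = -15586 + \left(-18 + 2 \left(-165\right)\right) = -15586 - 348 = -15934$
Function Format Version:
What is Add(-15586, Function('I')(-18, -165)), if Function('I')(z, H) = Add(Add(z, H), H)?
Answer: -15934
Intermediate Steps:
Function('I')(z, H) = Add(z, Mul(2, H)) (Function('I')(z, H) = Add(Add(H, z), H) = Add(z, Mul(2, H)))
Add(-15586, Function('I')(-18, -165)) = Add(-15586, Add(-18, Mul(2, -165))) = Add(-15586, Add(-18, -330)) = Add(-15586, -348) = -15934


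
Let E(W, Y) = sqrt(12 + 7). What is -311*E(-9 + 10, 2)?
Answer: -311*sqrt(19) ≈ -1355.6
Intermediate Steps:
E(W, Y) = sqrt(19)
-311*E(-9 + 10, 2) = -311*sqrt(19)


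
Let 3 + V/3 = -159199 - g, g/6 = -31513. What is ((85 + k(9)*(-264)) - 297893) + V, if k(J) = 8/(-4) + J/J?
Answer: -207916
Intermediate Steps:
g = -189078 (g = 6*(-31513) = -189078)
k(J) = -1 (k(J) = 8*(-¼) + 1 = -2 + 1 = -1)
V = 89628 (V = -9 + 3*(-159199 - 1*(-189078)) = -9 + 3*(-159199 + 189078) = -9 + 3*29879 = -9 + 89637 = 89628)
((85 + k(9)*(-264)) - 297893) + V = ((85 - 1*(-264)) - 297893) + 89628 = ((85 + 264) - 297893) + 89628 = (349 - 297893) + 89628 = -297544 + 89628 = -207916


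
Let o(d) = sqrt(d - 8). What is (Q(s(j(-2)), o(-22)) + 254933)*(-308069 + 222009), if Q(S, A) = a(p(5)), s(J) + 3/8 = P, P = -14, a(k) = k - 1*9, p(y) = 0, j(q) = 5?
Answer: -21938759440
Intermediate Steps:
a(k) = -9 + k (a(k) = k - 9 = -9 + k)
o(d) = sqrt(-8 + d)
s(J) = -115/8 (s(J) = -3/8 - 14 = -115/8)
Q(S, A) = -9 (Q(S, A) = -9 + 0 = -9)
(Q(s(j(-2)), o(-22)) + 254933)*(-308069 + 222009) = (-9 + 254933)*(-308069 + 222009) = 254924*(-86060) = -21938759440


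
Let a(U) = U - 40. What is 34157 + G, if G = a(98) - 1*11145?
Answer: 23070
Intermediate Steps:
a(U) = -40 + U
G = -11087 (G = (-40 + 98) - 1*11145 = 58 - 11145 = -11087)
34157 + G = 34157 - 11087 = 23070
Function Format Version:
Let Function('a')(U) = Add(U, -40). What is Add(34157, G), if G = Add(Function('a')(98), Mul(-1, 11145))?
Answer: 23070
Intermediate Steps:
Function('a')(U) = Add(-40, U)
G = -11087 (G = Add(Add(-40, 98), Mul(-1, 11145)) = Add(58, -11145) = -11087)
Add(34157, G) = Add(34157, -11087) = 23070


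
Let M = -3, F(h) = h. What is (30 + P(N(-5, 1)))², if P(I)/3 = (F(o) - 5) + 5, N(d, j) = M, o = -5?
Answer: 225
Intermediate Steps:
N(d, j) = -3
P(I) = -15 (P(I) = 3*((-5 - 5) + 5) = 3*(-10 + 5) = 3*(-5) = -15)
(30 + P(N(-5, 1)))² = (30 - 15)² = 15² = 225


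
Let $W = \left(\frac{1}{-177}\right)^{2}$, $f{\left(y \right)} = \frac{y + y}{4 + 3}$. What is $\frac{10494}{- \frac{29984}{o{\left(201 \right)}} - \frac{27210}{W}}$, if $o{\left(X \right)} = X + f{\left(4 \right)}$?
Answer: $- \frac{7424505}{603117033619} \approx -1.231 \cdot 10^{-5}$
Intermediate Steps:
$f{\left(y \right)} = \frac{2 y}{7}$
$W = \frac{1}{31329}$ ($W = \left(- \frac{1}{177}\right)^{2} = \frac{1}{31329} \approx 3.1919 \cdot 10^{-5}$)
$o{\left(X \right)} = \frac{8}{7} + X$ ($o{\left(X \right)} = X + \frac{2}{7} \cdot 4 = X + \frac{8}{7} = \frac{8}{7} + X$)
$\frac{10494}{- \frac{29984}{o{\left(201 \right)}} - \frac{27210}{W}} = \frac{10494}{- \frac{29984}{\frac{8}{7} + 201} - 27210 \frac{1}{\frac{1}{31329}}} = \frac{10494}{- \frac{29984}{\frac{1415}{7}} - 852462090} = \frac{10494}{\left(-29984\right) \frac{7}{1415} - 852462090} = \frac{10494}{- \frac{209888}{1415} - 852462090} = \frac{10494}{- \frac{1206234067238}{1415}} = 10494 \left(- \frac{1415}{1206234067238}\right) = - \frac{7424505}{603117033619}$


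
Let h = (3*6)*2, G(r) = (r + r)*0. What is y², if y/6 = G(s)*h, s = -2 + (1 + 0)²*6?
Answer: 0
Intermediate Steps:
s = 4 (s = -2 + 1²*6 = -2 + 1*6 = -2 + 6 = 4)
G(r) = 0 (G(r) = (2*r)*0 = 0)
h = 36 (h = 18*2 = 36)
y = 0 (y = 6*(0*36) = 6*0 = 0)
y² = 0² = 0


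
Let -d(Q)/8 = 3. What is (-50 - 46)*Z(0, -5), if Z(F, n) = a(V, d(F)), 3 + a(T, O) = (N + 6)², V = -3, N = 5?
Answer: -11328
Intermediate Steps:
d(Q) = -24 (d(Q) = -8*3 = -24)
a(T, O) = 118 (a(T, O) = -3 + (5 + 6)² = -3 + 11² = -3 + 121 = 118)
Z(F, n) = 118
(-50 - 46)*Z(0, -5) = (-50 - 46)*118 = -96*118 = -11328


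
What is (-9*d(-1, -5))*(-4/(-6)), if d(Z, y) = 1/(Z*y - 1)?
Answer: -3/2 ≈ -1.5000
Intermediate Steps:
d(Z, y) = 1/(-1 + Z*y)
(-9*d(-1, -5))*(-4/(-6)) = (-9/(-1 - 1*(-5)))*(-4/(-6)) = (-9/(-1 + 5))*(-4*(-⅙)) = -9/4*(⅔) = -9*¼*(⅔) = -9/4*⅔ = -3/2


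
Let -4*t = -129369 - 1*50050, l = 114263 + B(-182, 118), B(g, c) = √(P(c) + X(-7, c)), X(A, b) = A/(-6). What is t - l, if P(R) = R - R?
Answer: -277633/4 - √42/6 ≈ -69409.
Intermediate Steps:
P(R) = 0
X(A, b) = -A/6 (X(A, b) = A*(-⅙) = -A/6)
B(g, c) = √42/6 (B(g, c) = √(0 - ⅙*(-7)) = √(0 + 7/6) = √(7/6) = √42/6)
l = 114263 + √42/6 ≈ 1.1426e+5
t = 179419/4 (t = -(-129369 - 1*50050)/4 = -(-129369 - 50050)/4 = -¼*(-179419) = 179419/4 ≈ 44855.)
t - l = 179419/4 - (114263 + √42/6) = 179419/4 + (-114263 - √42/6) = -277633/4 - √42/6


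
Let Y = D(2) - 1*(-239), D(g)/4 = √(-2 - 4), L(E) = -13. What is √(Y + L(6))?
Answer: √(226 + 4*I*√6) ≈ 15.037 + 0.3258*I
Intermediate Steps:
D(g) = 4*I*√6 (D(g) = 4*√(-2 - 4) = 4*√(-6) = 4*(I*√6) = 4*I*√6)
Y = 239 + 4*I*√6 (Y = 4*I*√6 - 1*(-239) = 4*I*√6 + 239 = 239 + 4*I*√6 ≈ 239.0 + 9.798*I)
√(Y + L(6)) = √((239 + 4*I*√6) - 13) = √(226 + 4*I*√6)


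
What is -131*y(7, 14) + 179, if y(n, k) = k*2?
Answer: -3489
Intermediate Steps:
y(n, k) = 2*k
-131*y(7, 14) + 179 = -262*14 + 179 = -131*28 + 179 = -3668 + 179 = -3489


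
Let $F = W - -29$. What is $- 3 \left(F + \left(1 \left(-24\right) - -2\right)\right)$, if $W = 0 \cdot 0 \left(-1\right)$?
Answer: $-21$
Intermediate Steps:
$W = 0$ ($W = 0 \left(-1\right) = 0$)
$F = 29$ ($F = 0 - -29 = 0 + 29 = 29$)
$- 3 \left(F + \left(1 \left(-24\right) - -2\right)\right) = - 3 \left(29 + \left(1 \left(-24\right) - -2\right)\right) = - 3 \left(29 + \left(-24 + 2\right)\right) = - 3 \left(29 - 22\right) = \left(-3\right) 7 = -21$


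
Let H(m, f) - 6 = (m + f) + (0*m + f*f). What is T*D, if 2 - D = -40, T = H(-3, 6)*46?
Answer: 86940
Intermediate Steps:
H(m, f) = 6 + f + m + f**2 (H(m, f) = 6 + ((m + f) + (0*m + f*f)) = 6 + ((f + m) + (0 + f**2)) = 6 + ((f + m) + f**2) = 6 + (f + m + f**2) = 6 + f + m + f**2)
T = 2070 (T = (6 + 6 - 3 + 6**2)*46 = (6 + 6 - 3 + 36)*46 = 45*46 = 2070)
D = 42 (D = 2 - 1*(-40) = 2 + 40 = 42)
T*D = 2070*42 = 86940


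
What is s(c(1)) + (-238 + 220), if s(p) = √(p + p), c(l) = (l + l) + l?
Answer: -18 + √6 ≈ -15.551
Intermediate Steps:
c(l) = 3*l (c(l) = 2*l + l = 3*l)
s(p) = √2*√p (s(p) = √(2*p) = √2*√p)
s(c(1)) + (-238 + 220) = √2*√(3*1) + (-238 + 220) = √2*√3 - 18 = √6 - 18 = -18 + √6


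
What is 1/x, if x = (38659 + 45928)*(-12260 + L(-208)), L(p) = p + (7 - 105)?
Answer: -1/1062920242 ≈ -9.4080e-10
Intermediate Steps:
L(p) = -98 + p (L(p) = p - 98 = -98 + p)
x = -1062920242 (x = (38659 + 45928)*(-12260 + (-98 - 208)) = 84587*(-12260 - 306) = 84587*(-12566) = -1062920242)
1/x = 1/(-1062920242) = -1/1062920242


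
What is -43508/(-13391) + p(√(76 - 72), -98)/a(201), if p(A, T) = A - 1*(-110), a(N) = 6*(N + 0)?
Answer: 26985220/8074773 ≈ 3.3419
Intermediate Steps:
a(N) = 6*N
p(A, T) = 110 + A (p(A, T) = A + 110 = 110 + A)
-43508/(-13391) + p(√(76 - 72), -98)/a(201) = -43508/(-13391) + (110 + √(76 - 72))/((6*201)) = -43508*(-1/13391) + (110 + √4)/1206 = 43508/13391 + (110 + 2)*(1/1206) = 43508/13391 + 112*(1/1206) = 43508/13391 + 56/603 = 26985220/8074773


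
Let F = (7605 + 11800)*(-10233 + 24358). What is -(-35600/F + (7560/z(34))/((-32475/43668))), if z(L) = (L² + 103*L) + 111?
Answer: 48262786185328/22640046457025 ≈ 2.1317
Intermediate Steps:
z(L) = 111 + L² + 103*L
F = 274095625 (F = 19405*14125 = 274095625)
-(-35600/F + (7560/z(34))/((-32475/43668))) = -(-35600/274095625 + (7560/(111 + 34² + 103*34))/((-32475/43668))) = -(-35600*1/274095625 + (7560/(111 + 1156 + 3502))/((-32475*1/43668))) = -(-1424/10963825 + (7560/4769)/(-10825/14556)) = -(-1424/10963825 + (7560*(1/4769))*(-14556/10825)) = -(-1424/10963825 + (7560/4769)*(-14556/10825)) = -(-1424/10963825 - 22008672/10324885) = -1*(-48262786185328/22640046457025) = 48262786185328/22640046457025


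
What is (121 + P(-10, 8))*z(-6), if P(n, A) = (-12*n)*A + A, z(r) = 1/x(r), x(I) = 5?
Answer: 1089/5 ≈ 217.80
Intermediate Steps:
z(r) = 1/5
P(n, A) = A - 12*A*n (P(n, A) = -12*A*n + A = A - 12*A*n)
(121 + P(-10, 8))*z(-6) = (121 + 8*(1 - 12*(-10)))*(1/5) = (121 + 8*(1 + 120))*(1/5) = (121 + 8*121)*(1/5) = (121 + 968)*(1/5) = 1089*(1/5) = 1089/5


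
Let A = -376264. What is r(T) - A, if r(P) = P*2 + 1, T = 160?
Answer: 376585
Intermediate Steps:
r(P) = 1 + 2*P (r(P) = 2*P + 1 = 1 + 2*P)
r(T) - A = (1 + 2*160) - 1*(-376264) = (1 + 320) + 376264 = 321 + 376264 = 376585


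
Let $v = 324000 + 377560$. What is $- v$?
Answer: $-701560$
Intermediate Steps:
$v = 701560$
$- v = \left(-1\right) 701560 = -701560$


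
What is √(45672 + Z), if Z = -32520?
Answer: 4*√822 ≈ 114.68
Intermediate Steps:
√(45672 + Z) = √(45672 - 32520) = √13152 = 4*√822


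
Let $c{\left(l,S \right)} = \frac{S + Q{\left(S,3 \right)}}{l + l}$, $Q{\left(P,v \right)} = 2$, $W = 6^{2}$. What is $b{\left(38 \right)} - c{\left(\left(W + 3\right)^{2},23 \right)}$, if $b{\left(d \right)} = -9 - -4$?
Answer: $- \frac{15235}{3042} \approx -5.0082$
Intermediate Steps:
$W = 36$
$c{\left(l,S \right)} = \frac{2 + S}{2 l}$ ($c{\left(l,S \right)} = \frac{S + 2}{l + l} = \frac{2 + S}{2 l}$)
$b{\left(d \right)} = -5$ ($b{\left(d \right)} = -9 + 4 = -5$)
$b{\left(38 \right)} - c{\left(\left(W + 3\right)^{2},23 \right)} = -5 - \frac{2 + 23}{2 \left(36 + 3\right)^{2}} = -5 - \frac{1}{2} \frac{1}{39^{2}} \cdot 25 = -5 - \frac{1}{2} \cdot \frac{1}{1521} \cdot 25 = -5 - \frac{25}{3042} = - \frac{15235}{3042}$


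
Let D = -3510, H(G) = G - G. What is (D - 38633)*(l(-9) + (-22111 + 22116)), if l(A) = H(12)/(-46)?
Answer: -210715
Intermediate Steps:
H(G) = 0
l(A) = 0 (l(A) = 0/(-46) = 0*(-1/46) = 0)
(D - 38633)*(l(-9) + (-22111 + 22116)) = (-3510 - 38633)*(0 + (-22111 + 22116)) = -42143*(0 + 5) = -42143*5 = -210715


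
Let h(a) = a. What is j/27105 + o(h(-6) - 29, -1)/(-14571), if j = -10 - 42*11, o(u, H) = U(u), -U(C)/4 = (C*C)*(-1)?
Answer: -46564004/131648985 ≈ -0.35370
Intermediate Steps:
U(C) = 4*C**2 (U(C) = -4*C*C*(-1) = -4*C**2*(-1) = -(-4)*C**2 = 4*C**2)
o(u, H) = 4*u**2
j = -472 (j = -10 - 462 = -472)
j/27105 + o(h(-6) - 29, -1)/(-14571) = -472/27105 + (4*(-6 - 29)**2)/(-14571) = -472*1/27105 + (4*(-35)**2)*(-1/14571) = -472/27105 + (4*1225)*(-1/14571) = -472/27105 + 4900*(-1/14571) = -472/27105 - 4900/14571 = -46564004/131648985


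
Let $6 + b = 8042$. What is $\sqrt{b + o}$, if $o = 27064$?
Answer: $30 \sqrt{39} \approx 187.35$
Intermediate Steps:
$b = 8036$ ($b = -6 + 8042 = 8036$)
$\sqrt{b + o} = \sqrt{8036 + 27064} = \sqrt{35100} = 30 \sqrt{39}$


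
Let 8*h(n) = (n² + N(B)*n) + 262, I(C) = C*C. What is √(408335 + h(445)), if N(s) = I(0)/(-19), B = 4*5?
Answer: √6929934/4 ≈ 658.12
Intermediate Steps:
I(C) = C²
B = 20
N(s) = 0 (N(s) = 0²/(-19) = 0*(-1/19) = 0)
h(n) = 131/4 + n²/8 (h(n) = ((n² + 0*n) + 262)/8 = ((n² + 0) + 262)/8 = (n² + 262)/8 = (262 + n²)/8 = 131/4 + n²/8)
√(408335 + h(445)) = √(408335 + (131/4 + (⅛)*445²)) = √(408335 + (131/4 + (⅛)*198025)) = √(408335 + (131/4 + 198025/8)) = √(408335 + 198287/8) = √(3464967/8) = √6929934/4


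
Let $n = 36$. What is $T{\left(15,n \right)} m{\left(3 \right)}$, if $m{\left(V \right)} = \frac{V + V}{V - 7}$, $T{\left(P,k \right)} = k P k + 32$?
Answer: $-29208$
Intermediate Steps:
$T{\left(P,k \right)} = 32 + P k^{2}$ ($T{\left(P,k \right)} = P k k + 32 = P k^{2} + 32 = 32 + P k^{2}$)
$m{\left(V \right)} = \frac{2 V}{-7 + V}$
$T{\left(15,n \right)} m{\left(3 \right)} = \left(32 + 15 \cdot 36^{2}\right) 2 \cdot 3 \frac{1}{-7 + 3} = \left(32 + 15 \cdot 1296\right) 2 \cdot 3 \frac{1}{-4} = \left(32 + 19440\right) 2 \cdot 3 \left(- \frac{1}{4}\right) = 19472 \left(- \frac{3}{2}\right) = -29208$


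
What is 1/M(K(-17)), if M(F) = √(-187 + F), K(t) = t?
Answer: -I*√51/102 ≈ -0.070014*I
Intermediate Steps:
1/M(K(-17)) = 1/(√(-187 - 17)) = 1/(√(-204)) = 1/(2*I*√51) = -I*√51/102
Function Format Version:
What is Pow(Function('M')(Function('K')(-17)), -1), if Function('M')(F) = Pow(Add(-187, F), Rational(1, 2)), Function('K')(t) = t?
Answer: Mul(Rational(-1, 102), I, Pow(51, Rational(1, 2))) ≈ Mul(-0.070014, I)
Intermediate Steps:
Pow(Function('M')(Function('K')(-17)), -1) = Pow(Pow(Add(-187, -17), Rational(1, 2)), -1) = Pow(Pow(-204, Rational(1, 2)), -1) = Pow(Mul(2, I, Pow(51, Rational(1, 2))), -1) = Mul(Rational(-1, 102), I, Pow(51, Rational(1, 2)))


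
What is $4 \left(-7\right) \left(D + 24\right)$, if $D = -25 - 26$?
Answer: $756$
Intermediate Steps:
$D = -51$ ($D = -25 - 26 = -51$)
$4 \left(-7\right) \left(D + 24\right) = 4 \left(-7\right) \left(-51 + 24\right) = \left(-28\right) \left(-27\right) = 756$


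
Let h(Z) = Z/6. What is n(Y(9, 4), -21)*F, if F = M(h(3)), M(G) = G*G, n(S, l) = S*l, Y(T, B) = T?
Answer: -189/4 ≈ -47.250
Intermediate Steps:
h(Z) = Z/6 (h(Z) = Z*(⅙) = Z/6)
M(G) = G²
F = ¼ (F = ((⅙)*3)² = (½)² = ¼ ≈ 0.25000)
n(Y(9, 4), -21)*F = (9*(-21))*(¼) = -189*¼ = -189/4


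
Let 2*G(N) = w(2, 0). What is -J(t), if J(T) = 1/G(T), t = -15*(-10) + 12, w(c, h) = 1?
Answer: -2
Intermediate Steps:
G(N) = ½ (G(N) = (½)*1 = ½)
t = 162 (t = 150 + 12 = 162)
J(T) = 2 (J(T) = 1/(½) = 2)
-J(t) = -1*2 = -2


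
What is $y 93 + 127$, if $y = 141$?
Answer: $13240$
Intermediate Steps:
$y 93 + 127 = 141 \cdot 93 + 127 = 13113 + 127 = 13240$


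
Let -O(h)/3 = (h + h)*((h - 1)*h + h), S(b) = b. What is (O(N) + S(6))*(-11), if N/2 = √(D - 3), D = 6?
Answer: -66 + 1584*√3 ≈ 2677.6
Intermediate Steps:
N = 2*√3 (N = 2*√(6 - 3) = 2*√3 ≈ 3.4641)
O(h) = -6*h*(h + h*(-1 + h)) (O(h) = -3*(h + h)*((h - 1)*h + h) = -3*2*h*((-1 + h)*h + h) = -3*2*h*(h*(-1 + h) + h) = -3*2*h*(h + h*(-1 + h)) = -6*h*(h + h*(-1 + h)))
(O(N) + S(6))*(-11) = (-6*24*√3 + 6)*(-11) = (-144*√3 + 6)*(-11) = (6 - 144*√3)*(-11) = -66 + 1584*√3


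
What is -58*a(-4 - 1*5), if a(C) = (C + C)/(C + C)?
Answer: -58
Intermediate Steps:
a(C) = 1 (a(C) = (2*C)/((2*C)) = (2*C)*(1/(2*C)) = 1)
-58*a(-4 - 1*5) = -58*1 = -58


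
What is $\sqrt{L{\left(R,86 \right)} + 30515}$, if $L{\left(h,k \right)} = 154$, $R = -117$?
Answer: $\sqrt{30669} \approx 175.13$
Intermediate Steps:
$\sqrt{L{\left(R,86 \right)} + 30515} = \sqrt{154 + 30515} = \sqrt{30669}$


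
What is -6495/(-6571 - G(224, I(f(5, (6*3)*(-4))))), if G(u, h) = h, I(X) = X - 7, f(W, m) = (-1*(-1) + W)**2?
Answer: 433/440 ≈ 0.98409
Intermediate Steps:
f(W, m) = (1 + W)**2
I(X) = -7 + X
-6495/(-6571 - G(224, I(f(5, (6*3)*(-4))))) = -6495/(-6571 - (-7 + (1 + 5)**2)) = -6495/(-6571 - (-7 + 6**2)) = -6495/(-6571 - (-7 + 36)) = -6495/(-6571 - 1*29) = -6495/(-6571 - 29) = -6495/(-6600) = -6495*(-1/6600) = 433/440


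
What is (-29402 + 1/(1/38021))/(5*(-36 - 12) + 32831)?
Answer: 663/2507 ≈ 0.26446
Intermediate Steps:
(-29402 + 1/(1/38021))/(5*(-36 - 12) + 32831) = (-29402 + 1/(1/38021))/(5*(-48) + 32831) = (-29402 + 38021)/(-240 + 32831) = 8619/32591 = 8619*(1/32591) = 663/2507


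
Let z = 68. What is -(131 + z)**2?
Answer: -39601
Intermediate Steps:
-(131 + z)**2 = -(131 + 68)**2 = -1*199**2 = -1*39601 = -39601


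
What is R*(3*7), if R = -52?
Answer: -1092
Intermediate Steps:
R*(3*7) = -156*7 = -52*21 = -1092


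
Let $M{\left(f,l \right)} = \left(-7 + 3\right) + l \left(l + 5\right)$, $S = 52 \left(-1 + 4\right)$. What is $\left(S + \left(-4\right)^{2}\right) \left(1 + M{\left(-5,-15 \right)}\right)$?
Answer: $25284$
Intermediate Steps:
$S = 156$ ($S = 52 \cdot 3 = 156$)
$M{\left(f,l \right)} = -4 + l \left(5 + l\right)$
$\left(S + \left(-4\right)^{2}\right) \left(1 + M{\left(-5,-15 \right)}\right) = \left(156 + \left(-4\right)^{2}\right) \left(1 + \left(-4 + \left(-15\right)^{2} + 5 \left(-15\right)\right)\right) = \left(156 + 16\right) \left(1 - -146\right) = 172 \left(1 + 146\right) = 172 \cdot 147 = 25284$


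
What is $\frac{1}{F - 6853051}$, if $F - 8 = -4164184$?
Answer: $- \frac{1}{11017227} \approx -9.0767 \cdot 10^{-8}$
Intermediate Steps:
$F = -4164176$ ($F = 8 - 4164184 = -4164176$)
$\frac{1}{F - 6853051} = \frac{1}{-4164176 - 6853051} = \frac{1}{-11017227} = - \frac{1}{11017227}$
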